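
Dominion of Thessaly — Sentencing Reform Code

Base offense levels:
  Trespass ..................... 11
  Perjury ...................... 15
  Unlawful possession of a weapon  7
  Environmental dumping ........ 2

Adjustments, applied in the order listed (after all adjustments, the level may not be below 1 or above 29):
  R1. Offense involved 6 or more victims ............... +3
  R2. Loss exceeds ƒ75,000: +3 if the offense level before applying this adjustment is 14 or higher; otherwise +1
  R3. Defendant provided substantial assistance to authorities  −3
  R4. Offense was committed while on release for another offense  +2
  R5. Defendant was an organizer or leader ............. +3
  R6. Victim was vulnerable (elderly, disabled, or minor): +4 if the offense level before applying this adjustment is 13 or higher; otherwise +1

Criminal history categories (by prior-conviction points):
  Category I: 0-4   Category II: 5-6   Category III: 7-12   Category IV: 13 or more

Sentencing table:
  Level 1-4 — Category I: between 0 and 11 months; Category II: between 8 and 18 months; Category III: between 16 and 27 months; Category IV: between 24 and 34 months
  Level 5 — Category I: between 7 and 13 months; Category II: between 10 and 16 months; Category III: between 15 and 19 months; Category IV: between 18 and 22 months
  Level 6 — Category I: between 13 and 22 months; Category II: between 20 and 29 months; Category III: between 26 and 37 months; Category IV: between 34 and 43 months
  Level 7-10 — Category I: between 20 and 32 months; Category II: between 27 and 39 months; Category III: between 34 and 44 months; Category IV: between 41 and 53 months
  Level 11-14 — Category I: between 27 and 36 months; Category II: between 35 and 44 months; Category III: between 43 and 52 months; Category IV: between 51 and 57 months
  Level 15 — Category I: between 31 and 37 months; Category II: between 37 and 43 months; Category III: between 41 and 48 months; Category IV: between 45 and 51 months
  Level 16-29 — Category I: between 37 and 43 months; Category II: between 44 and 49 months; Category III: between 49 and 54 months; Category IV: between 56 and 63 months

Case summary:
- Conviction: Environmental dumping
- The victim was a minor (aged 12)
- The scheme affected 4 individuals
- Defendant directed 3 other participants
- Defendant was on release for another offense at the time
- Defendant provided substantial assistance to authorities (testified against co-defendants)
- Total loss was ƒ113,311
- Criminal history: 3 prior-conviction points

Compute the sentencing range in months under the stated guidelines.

13-22 months

Base offense level for environmental dumping: 2.
R2 applies (level before this adjustment is 2 < 14, so +1): 2 + 1 = 3.
R3 applies: 3 − 3 = 0.
R4 applies: 0 + 2 = 2.
R5 applies: 2 + 3 = 5.
R6 applies (level before this adjustment is 5 < 13, so +1): 5 + 1 = 6.
Final offense level: 6.
Criminal history: 3 prior points → Category I (0-4).
Level 6 falls in the 6 band.
Grid: Level 6 × Category I = 13-22 months.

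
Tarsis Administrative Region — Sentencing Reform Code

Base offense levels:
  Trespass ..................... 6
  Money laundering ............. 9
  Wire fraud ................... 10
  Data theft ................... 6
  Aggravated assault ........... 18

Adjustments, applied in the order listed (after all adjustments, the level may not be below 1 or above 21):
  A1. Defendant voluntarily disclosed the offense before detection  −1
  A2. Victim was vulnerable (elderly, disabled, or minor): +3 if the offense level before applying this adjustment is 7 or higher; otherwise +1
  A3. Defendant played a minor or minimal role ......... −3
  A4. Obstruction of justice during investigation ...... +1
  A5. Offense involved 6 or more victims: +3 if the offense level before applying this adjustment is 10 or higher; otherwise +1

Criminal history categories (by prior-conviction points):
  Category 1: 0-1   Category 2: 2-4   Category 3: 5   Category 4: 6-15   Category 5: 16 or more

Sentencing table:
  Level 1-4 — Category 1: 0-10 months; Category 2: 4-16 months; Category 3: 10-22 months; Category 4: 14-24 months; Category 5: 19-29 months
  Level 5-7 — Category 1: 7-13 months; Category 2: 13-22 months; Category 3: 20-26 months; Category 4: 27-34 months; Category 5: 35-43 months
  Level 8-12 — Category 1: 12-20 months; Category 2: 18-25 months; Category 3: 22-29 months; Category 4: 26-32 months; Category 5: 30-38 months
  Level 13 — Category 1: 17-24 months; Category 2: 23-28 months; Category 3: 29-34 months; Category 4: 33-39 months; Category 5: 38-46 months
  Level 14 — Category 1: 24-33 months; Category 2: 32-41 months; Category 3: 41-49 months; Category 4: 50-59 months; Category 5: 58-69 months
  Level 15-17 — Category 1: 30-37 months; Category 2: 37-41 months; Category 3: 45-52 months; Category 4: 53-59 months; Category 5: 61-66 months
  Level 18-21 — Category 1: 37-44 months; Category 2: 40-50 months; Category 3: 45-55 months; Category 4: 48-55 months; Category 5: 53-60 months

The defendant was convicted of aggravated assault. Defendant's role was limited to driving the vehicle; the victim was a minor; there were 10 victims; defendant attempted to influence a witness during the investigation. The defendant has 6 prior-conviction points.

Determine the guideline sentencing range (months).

48-55 months

Base offense level for aggravated assault: 18.
A1 does not apply.
A2 applies (level before this adjustment is 18 ≥ 7, so +3): 18 + 3 = 21.
A3 applies: 21 − 3 = 18.
A4 applies: 18 + 1 = 19.
A5 applies (level before this adjustment is 19 ≥ 10, so +3): 19 + 3 = 22.
Level 22 exceeds the maximum of 21; capped at 21.
Final offense level: 21.
Criminal history: 6 prior points → Category 4 (6-15).
Level 21 falls in the 18-21 band.
Grid: Level 18-21 × Category 4 = 48-55 months.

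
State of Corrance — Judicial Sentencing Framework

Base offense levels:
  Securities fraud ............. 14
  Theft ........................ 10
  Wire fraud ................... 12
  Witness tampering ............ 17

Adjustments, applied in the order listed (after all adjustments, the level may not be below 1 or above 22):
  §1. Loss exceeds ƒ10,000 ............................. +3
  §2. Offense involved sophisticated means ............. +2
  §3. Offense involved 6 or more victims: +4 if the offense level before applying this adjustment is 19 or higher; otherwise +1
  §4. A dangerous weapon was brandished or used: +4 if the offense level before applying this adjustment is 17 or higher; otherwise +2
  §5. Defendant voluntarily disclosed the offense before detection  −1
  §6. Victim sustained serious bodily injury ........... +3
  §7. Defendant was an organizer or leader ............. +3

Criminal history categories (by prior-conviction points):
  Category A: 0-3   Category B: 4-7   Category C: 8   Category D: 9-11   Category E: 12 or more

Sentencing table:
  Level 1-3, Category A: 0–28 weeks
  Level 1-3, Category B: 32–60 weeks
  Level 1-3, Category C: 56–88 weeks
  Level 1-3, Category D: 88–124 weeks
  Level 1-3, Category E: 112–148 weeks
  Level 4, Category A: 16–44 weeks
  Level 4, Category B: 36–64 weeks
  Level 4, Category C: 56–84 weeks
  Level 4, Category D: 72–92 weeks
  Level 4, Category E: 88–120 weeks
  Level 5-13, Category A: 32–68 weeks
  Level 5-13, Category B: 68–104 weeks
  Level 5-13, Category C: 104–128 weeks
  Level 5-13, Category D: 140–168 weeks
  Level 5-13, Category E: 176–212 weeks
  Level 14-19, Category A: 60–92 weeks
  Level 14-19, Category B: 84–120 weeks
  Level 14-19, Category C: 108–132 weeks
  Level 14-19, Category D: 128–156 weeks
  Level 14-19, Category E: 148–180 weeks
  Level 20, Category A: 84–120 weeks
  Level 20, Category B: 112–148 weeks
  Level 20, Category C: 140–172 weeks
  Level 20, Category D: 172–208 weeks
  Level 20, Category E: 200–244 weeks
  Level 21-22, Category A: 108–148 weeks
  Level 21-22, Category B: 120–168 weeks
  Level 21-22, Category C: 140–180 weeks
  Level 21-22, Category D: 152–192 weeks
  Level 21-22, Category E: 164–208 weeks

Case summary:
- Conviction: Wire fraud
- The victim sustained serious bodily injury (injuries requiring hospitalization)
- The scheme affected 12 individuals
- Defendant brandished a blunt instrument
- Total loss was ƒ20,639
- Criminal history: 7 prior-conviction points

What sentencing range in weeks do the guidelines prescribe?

Base offense level for wire fraud: 12.
§1 applies: 12 + 3 = 15.
§3 applies (level before this adjustment is 15 < 19, so +1): 15 + 1 = 16.
§4 applies (level before this adjustment is 16 < 17, so +2): 16 + 2 = 18.
§6 applies: 18 + 3 = 21.
Final offense level: 21.
Criminal history: 7 prior points → Category B (4-7).
Level 21 falls in the 21-22 band.
Grid: Level 21-22 × Category B = 120-168 weeks.

120-168 weeks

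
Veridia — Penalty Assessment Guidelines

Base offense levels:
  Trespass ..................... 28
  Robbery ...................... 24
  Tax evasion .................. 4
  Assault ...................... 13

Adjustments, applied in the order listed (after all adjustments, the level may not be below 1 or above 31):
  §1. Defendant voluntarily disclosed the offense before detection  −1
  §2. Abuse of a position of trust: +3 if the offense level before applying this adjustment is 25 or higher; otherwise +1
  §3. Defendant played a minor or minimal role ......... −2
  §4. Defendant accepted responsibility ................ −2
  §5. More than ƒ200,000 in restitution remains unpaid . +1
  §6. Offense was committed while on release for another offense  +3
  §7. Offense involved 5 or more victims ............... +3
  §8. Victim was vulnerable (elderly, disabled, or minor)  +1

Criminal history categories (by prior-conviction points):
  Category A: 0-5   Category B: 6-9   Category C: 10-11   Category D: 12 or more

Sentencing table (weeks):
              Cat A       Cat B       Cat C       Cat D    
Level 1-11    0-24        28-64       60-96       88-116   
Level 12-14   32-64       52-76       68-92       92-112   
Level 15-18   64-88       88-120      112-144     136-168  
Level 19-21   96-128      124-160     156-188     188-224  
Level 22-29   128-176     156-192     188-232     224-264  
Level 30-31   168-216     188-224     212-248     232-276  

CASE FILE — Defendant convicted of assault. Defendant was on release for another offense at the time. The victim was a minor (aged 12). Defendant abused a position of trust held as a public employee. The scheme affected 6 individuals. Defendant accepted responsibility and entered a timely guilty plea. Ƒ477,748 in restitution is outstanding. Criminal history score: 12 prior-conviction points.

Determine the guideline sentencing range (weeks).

188-224 weeks

Base offense level for assault: 13.
§1 does not apply.
§2 applies (level before this adjustment is 13 < 25, so +1): 13 + 1 = 14.
§4 applies: 14 − 2 = 12.
§5 applies: 12 + 1 = 13.
§6 applies: 13 + 3 = 16.
§7 applies: 16 + 3 = 19.
§8 applies: 19 + 1 = 20.
Final offense level: 20.
Criminal history: 12 prior points → Category D (12+).
Level 20 falls in the 19-21 band.
Grid: Level 19-21 × Category D = 188-224 weeks.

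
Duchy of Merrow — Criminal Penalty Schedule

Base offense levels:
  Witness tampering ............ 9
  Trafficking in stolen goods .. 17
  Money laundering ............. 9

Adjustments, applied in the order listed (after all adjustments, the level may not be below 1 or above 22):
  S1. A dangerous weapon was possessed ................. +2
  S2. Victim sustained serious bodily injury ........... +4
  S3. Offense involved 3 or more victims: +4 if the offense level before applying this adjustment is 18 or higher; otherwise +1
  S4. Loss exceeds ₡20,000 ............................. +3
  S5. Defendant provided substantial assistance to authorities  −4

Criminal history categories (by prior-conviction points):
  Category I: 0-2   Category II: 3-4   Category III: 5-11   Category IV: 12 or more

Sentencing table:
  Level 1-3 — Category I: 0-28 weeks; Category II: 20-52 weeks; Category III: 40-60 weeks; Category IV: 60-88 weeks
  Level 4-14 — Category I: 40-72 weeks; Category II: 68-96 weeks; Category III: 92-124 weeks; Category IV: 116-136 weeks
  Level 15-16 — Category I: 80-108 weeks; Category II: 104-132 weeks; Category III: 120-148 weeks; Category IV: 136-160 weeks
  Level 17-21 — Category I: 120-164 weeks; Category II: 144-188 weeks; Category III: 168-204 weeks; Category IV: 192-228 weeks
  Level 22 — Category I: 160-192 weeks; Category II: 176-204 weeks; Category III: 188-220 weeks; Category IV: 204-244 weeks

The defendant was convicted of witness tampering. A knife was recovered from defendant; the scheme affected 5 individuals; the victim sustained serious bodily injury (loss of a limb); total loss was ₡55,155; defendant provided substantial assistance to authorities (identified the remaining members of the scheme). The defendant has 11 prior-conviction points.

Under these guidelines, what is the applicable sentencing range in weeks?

Base offense level for witness tampering: 9.
S1 applies: 9 + 2 = 11.
S2 applies: 11 + 4 = 15.
S3 applies (level before this adjustment is 15 < 18, so +1): 15 + 1 = 16.
S4 applies: 16 + 3 = 19.
S5 applies: 19 − 4 = 15.
Final offense level: 15.
Criminal history: 11 prior points → Category III (5-11).
Level 15 falls in the 15-16 band.
Grid: Level 15-16 × Category III = 120-148 weeks.

120-148 weeks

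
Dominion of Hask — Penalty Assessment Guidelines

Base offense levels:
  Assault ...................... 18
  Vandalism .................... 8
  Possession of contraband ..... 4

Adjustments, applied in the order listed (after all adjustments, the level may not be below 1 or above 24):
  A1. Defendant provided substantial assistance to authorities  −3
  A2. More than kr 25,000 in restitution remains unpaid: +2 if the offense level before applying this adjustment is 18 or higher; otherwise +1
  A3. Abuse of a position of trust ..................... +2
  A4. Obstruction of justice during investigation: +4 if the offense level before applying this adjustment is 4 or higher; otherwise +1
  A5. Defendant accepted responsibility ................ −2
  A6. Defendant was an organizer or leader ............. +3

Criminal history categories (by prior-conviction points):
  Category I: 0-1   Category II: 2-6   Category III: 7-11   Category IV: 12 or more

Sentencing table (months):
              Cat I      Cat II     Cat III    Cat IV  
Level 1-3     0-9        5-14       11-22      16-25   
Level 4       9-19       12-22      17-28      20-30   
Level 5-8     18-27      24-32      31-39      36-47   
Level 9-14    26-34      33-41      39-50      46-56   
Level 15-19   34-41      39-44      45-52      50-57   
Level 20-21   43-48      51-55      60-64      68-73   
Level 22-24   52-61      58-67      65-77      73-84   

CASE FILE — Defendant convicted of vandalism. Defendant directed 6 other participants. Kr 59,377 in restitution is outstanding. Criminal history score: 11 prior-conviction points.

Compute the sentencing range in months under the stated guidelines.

Base offense level for vandalism: 8.
A2 applies (level before this adjustment is 8 < 18, so +1): 8 + 1 = 9.
A3 does not apply.
A6 applies: 9 + 3 = 12.
Final offense level: 12.
Criminal history: 11 prior points → Category III (7-11).
Level 12 falls in the 9-14 band.
Grid: Level 9-14 × Category III = 39-50 months.

39-50 months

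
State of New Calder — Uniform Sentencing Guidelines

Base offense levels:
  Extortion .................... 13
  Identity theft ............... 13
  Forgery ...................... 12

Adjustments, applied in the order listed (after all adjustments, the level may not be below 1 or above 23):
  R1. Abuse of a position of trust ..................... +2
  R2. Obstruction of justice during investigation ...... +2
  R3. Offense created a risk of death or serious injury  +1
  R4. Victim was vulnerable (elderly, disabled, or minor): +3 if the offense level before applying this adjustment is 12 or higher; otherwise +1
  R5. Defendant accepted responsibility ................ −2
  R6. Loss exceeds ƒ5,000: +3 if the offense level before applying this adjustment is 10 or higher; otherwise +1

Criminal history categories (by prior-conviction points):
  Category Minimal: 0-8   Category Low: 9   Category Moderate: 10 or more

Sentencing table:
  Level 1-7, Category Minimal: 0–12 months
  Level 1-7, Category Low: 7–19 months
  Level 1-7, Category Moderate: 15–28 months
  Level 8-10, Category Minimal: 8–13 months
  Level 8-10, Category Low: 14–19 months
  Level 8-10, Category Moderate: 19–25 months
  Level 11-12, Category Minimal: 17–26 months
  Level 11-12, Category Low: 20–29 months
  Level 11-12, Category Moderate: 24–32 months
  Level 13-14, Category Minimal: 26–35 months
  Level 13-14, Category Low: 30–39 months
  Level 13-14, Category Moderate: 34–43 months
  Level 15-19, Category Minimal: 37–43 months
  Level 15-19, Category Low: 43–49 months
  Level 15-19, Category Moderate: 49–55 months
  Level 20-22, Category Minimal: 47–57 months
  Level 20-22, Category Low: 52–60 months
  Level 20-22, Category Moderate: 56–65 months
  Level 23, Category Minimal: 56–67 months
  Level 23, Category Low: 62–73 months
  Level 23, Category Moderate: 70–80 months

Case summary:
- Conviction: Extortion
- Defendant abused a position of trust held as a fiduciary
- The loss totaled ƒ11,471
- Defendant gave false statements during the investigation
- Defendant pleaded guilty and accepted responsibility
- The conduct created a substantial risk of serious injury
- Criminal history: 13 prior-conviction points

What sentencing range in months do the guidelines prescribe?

49-55 months

Base offense level for extortion: 13.
R1 applies: 13 + 2 = 15.
R2 applies: 15 + 2 = 17.
R3 applies: 17 + 1 = 18.
R5 applies: 18 − 2 = 16.
R6 applies (level before this adjustment is 16 ≥ 10, so +3): 16 + 3 = 19.
Final offense level: 19.
Criminal history: 13 prior points → Category Moderate (10+).
Level 19 falls in the 15-19 band.
Grid: Level 15-19 × Category Moderate = 49-55 months.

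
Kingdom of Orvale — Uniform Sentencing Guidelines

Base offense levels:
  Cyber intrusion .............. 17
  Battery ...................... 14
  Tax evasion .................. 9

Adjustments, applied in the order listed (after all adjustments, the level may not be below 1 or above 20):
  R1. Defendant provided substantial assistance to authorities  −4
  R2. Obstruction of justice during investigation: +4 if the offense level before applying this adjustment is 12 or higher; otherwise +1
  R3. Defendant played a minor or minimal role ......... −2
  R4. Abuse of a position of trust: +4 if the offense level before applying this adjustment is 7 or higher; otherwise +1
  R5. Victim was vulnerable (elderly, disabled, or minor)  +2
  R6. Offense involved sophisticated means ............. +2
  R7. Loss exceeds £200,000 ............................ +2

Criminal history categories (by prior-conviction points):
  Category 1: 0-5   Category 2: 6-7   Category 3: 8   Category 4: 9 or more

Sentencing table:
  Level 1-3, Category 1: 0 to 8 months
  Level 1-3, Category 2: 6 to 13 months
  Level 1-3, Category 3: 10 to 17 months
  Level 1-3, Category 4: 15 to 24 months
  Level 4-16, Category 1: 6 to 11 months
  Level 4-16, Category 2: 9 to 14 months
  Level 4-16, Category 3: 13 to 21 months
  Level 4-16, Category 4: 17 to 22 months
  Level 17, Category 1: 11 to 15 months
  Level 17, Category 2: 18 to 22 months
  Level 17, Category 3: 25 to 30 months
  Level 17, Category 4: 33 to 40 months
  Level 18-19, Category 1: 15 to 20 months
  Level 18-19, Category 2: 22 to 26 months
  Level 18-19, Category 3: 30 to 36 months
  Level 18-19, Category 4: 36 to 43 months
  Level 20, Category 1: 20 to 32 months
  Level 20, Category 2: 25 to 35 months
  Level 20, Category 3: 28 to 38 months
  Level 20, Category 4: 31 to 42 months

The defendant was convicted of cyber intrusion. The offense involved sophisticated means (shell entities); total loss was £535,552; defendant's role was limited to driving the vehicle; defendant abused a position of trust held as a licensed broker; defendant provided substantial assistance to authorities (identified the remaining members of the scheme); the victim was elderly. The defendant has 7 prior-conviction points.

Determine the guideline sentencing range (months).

Base offense level for cyber intrusion: 17.
R1 applies: 17 − 4 = 13.
R2 does not apply.
R3 applies: 13 − 2 = 11.
R4 applies (level before this adjustment is 11 ≥ 7, so +4): 11 + 4 = 15.
R5 applies: 15 + 2 = 17.
R6 applies: 17 + 2 = 19.
R7 applies: 19 + 2 = 21.
Level 21 exceeds the maximum of 20; capped at 20.
Final offense level: 20.
Criminal history: 7 prior points → Category 2 (6-7).
Level 20 falls in the 20 band.
Grid: Level 20 × Category 2 = 25-35 months.

25-35 months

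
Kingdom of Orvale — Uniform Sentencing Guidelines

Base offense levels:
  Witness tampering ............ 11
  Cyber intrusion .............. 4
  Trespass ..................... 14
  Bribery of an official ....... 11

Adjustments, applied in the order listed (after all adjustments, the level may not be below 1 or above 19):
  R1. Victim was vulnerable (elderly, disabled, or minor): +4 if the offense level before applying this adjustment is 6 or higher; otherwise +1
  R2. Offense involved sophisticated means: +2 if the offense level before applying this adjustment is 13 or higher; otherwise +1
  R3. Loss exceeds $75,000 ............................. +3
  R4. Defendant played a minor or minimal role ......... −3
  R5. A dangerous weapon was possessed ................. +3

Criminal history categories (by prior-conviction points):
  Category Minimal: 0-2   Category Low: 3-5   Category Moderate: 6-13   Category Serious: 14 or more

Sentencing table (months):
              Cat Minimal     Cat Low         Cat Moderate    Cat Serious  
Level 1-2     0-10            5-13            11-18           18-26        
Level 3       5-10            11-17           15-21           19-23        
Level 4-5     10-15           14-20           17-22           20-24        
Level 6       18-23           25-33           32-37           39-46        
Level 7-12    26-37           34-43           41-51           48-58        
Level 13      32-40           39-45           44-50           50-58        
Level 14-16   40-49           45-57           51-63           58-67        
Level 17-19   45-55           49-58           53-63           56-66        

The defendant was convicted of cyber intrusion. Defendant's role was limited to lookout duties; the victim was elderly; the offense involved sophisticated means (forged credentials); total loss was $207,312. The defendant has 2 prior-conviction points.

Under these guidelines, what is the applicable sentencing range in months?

Base offense level for cyber intrusion: 4.
R1 applies (level before this adjustment is 4 < 6, so +1): 4 + 1 = 5.
R2 applies (level before this adjustment is 5 < 13, so +1): 5 + 1 = 6.
R3 applies: 6 + 3 = 9.
R4 applies: 9 − 3 = 6.
R5 does not apply.
Final offense level: 6.
Criminal history: 2 prior points → Category Minimal (0-2).
Level 6 falls in the 6 band.
Grid: Level 6 × Category Minimal = 18-23 months.

18-23 months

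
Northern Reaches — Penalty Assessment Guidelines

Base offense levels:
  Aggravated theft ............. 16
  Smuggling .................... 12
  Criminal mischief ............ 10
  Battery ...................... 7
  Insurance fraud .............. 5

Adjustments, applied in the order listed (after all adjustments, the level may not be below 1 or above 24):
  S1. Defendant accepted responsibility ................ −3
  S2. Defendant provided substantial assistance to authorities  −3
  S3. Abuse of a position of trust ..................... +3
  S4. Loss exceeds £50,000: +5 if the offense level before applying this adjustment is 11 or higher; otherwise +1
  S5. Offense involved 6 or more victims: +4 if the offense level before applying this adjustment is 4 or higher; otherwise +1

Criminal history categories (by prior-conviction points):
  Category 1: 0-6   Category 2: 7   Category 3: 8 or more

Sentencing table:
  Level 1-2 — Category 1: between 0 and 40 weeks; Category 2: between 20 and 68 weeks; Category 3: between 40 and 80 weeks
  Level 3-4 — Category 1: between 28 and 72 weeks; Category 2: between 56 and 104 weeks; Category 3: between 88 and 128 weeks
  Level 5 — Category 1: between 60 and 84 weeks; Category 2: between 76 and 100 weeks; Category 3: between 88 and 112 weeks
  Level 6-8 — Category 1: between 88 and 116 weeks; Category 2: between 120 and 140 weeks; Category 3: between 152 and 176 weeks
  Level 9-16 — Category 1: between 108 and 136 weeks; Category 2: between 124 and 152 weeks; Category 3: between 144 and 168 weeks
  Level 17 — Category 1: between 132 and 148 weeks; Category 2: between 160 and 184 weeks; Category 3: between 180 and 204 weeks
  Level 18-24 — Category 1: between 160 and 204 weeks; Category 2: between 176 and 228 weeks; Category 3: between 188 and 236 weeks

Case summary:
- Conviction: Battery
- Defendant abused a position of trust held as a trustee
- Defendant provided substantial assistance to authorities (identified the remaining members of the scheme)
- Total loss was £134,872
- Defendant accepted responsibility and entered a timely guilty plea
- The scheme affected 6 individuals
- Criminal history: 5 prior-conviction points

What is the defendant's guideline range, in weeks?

Base offense level for battery: 7.
S1 applies: 7 − 3 = 4.
S2 applies: 4 − 3 = 1.
S3 applies: 1 + 3 = 4.
S4 applies (level before this adjustment is 4 < 11, so +1): 4 + 1 = 5.
S5 applies (level before this adjustment is 5 ≥ 4, so +4): 5 + 4 = 9.
Final offense level: 9.
Criminal history: 5 prior points → Category 1 (0-6).
Level 9 falls in the 9-16 band.
Grid: Level 9-16 × Category 1 = 108-136 weeks.

108-136 weeks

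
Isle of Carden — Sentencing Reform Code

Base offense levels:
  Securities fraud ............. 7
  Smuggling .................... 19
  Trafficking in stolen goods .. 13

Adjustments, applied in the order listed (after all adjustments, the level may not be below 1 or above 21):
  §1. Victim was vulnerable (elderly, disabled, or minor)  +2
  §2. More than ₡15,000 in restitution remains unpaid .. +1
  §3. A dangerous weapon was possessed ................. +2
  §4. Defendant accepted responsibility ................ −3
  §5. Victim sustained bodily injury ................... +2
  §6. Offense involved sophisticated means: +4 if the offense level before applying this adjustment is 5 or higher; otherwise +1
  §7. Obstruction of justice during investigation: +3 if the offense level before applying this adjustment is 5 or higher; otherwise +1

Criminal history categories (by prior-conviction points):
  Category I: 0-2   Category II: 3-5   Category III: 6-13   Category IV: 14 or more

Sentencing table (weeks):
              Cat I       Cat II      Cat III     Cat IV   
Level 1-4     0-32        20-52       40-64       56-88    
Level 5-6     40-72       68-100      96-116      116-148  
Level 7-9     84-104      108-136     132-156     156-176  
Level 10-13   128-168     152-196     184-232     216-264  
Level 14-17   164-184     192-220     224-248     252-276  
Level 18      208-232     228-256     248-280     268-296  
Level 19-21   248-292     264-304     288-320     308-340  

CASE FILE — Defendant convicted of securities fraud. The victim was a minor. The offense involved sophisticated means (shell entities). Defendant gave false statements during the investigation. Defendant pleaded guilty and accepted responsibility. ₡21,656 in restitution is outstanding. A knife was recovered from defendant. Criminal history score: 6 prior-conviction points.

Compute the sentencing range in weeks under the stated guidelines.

Base offense level for securities fraud: 7.
§1 applies: 7 + 2 = 9.
§2 applies: 9 + 1 = 10.
§3 applies: 10 + 2 = 12.
§4 applies: 12 − 3 = 9.
§5 does not apply.
§6 applies (level before this adjustment is 9 ≥ 5, so +4): 9 + 4 = 13.
§7 applies (level before this adjustment is 13 ≥ 5, so +3): 13 + 3 = 16.
Final offense level: 16.
Criminal history: 6 prior points → Category III (6-13).
Level 16 falls in the 14-17 band.
Grid: Level 14-17 × Category III = 224-248 weeks.

224-248 weeks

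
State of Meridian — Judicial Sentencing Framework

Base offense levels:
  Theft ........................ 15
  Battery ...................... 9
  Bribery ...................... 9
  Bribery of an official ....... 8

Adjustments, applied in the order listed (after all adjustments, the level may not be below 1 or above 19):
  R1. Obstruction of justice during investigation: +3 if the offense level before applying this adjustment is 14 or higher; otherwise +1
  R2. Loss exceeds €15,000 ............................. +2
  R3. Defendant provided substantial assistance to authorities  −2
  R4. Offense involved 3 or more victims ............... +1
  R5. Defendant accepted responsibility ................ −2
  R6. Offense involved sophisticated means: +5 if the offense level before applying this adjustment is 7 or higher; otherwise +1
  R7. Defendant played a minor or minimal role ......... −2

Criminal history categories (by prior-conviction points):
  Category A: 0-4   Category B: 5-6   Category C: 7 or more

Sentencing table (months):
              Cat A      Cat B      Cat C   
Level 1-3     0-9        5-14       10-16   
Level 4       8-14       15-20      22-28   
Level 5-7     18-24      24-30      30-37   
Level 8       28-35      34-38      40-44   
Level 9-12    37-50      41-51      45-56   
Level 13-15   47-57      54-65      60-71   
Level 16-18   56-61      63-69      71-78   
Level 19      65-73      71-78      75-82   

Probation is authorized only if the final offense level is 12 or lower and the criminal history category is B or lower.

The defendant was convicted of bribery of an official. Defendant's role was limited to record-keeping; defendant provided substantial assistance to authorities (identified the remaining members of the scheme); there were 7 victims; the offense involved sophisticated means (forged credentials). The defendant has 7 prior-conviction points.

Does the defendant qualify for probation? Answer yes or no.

No

Base offense level for bribery of an official: 8.
R3 applies: 8 − 2 = 6.
R4 applies: 6 + 1 = 7.
R5 does not apply.
R6 applies (level before this adjustment is 7 ≥ 7, so +5): 7 + 5 = 12.
R7 applies: 12 − 2 = 10.
Final offense level: 10.
Criminal history: 7 prior points → Category C (7+).
Level 10 falls in the 9-12 band.
Grid: Level 9-12 × Category C = 45-56 months.
Probation check: level 10 ≤ 12 and category C > B → not eligible.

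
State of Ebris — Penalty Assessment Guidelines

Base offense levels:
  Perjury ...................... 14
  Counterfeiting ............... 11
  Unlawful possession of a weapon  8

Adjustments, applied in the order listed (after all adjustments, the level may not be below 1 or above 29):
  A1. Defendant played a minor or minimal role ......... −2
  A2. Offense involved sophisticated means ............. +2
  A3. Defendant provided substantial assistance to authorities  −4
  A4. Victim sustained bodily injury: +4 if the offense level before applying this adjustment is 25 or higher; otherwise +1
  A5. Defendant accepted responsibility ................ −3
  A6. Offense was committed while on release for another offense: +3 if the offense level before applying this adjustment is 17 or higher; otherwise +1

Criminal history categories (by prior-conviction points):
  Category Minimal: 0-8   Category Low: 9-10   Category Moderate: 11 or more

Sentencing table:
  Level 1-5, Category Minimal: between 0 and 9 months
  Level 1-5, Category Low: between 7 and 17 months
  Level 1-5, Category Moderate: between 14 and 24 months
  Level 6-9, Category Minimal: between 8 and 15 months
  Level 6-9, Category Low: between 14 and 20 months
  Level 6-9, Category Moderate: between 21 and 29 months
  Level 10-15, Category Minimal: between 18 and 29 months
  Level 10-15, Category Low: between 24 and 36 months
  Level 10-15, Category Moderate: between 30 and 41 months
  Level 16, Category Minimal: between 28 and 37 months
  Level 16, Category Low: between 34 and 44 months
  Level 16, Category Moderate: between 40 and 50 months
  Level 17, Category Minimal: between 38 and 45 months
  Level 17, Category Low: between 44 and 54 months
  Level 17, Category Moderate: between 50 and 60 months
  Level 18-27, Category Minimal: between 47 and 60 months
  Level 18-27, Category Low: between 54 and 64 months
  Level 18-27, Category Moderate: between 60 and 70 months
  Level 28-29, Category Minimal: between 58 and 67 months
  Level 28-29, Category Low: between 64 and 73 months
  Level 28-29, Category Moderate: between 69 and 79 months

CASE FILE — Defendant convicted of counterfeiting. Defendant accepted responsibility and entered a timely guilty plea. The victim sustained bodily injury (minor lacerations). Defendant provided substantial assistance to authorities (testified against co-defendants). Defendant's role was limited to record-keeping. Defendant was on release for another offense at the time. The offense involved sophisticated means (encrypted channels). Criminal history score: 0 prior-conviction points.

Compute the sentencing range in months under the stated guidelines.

Base offense level for counterfeiting: 11.
A1 applies: 11 − 2 = 9.
A2 applies: 9 + 2 = 11.
A3 applies: 11 − 4 = 7.
A4 applies (level before this adjustment is 7 < 25, so +1): 7 + 1 = 8.
A5 applies: 8 − 3 = 5.
A6 applies (level before this adjustment is 5 < 17, so +1): 5 + 1 = 6.
Final offense level: 6.
Criminal history: 0 prior points → Category Minimal (0-8).
Level 6 falls in the 6-9 band.
Grid: Level 6-9 × Category Minimal = 8-15 months.

8-15 months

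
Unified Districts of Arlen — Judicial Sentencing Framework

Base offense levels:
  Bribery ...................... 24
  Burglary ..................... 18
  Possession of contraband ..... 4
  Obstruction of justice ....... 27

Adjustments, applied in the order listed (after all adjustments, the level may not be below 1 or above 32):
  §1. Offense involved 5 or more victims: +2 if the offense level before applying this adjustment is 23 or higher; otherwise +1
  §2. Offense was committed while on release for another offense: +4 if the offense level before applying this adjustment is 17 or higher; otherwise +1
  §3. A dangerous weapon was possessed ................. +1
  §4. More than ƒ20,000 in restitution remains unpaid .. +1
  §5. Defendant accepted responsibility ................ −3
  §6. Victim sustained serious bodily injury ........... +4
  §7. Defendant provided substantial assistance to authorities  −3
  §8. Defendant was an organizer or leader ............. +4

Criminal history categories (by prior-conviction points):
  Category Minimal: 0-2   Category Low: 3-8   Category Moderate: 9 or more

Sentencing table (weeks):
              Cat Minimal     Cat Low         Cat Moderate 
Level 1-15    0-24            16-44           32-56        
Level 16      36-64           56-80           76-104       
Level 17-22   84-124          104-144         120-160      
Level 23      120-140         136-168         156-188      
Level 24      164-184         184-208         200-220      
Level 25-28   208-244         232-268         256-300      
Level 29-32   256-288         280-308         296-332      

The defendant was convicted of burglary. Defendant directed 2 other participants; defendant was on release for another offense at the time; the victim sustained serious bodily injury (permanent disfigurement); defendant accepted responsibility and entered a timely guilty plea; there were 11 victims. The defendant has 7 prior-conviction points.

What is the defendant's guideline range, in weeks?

232-268 weeks

Base offense level for burglary: 18.
§1 applies (level before this adjustment is 18 < 23, so +1): 18 + 1 = 19.
§2 applies (level before this adjustment is 19 ≥ 17, so +4): 19 + 4 = 23.
§5 applies: 23 − 3 = 20.
§6 applies: 20 + 4 = 24.
§8 applies: 24 + 4 = 28.
Final offense level: 28.
Criminal history: 7 prior points → Category Low (3-8).
Level 28 falls in the 25-28 band.
Grid: Level 25-28 × Category Low = 232-268 weeks.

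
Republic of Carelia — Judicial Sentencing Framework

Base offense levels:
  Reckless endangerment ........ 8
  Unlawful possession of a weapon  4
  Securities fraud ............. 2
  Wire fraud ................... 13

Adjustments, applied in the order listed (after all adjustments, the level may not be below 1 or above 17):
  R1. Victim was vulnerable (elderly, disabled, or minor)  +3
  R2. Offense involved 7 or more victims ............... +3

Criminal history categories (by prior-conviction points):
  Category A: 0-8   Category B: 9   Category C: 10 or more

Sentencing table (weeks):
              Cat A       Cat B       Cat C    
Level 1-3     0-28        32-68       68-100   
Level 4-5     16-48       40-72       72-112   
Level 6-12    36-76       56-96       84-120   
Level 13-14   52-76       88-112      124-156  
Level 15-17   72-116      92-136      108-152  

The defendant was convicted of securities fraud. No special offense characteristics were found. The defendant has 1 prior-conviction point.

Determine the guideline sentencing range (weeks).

0-28 weeks

Base offense level for securities fraud: 2.
Final offense level: 2.
Criminal history: 1 prior point → Category A (0-8).
Level 2 falls in the 1-3 band.
Grid: Level 1-3 × Category A = 0-28 weeks.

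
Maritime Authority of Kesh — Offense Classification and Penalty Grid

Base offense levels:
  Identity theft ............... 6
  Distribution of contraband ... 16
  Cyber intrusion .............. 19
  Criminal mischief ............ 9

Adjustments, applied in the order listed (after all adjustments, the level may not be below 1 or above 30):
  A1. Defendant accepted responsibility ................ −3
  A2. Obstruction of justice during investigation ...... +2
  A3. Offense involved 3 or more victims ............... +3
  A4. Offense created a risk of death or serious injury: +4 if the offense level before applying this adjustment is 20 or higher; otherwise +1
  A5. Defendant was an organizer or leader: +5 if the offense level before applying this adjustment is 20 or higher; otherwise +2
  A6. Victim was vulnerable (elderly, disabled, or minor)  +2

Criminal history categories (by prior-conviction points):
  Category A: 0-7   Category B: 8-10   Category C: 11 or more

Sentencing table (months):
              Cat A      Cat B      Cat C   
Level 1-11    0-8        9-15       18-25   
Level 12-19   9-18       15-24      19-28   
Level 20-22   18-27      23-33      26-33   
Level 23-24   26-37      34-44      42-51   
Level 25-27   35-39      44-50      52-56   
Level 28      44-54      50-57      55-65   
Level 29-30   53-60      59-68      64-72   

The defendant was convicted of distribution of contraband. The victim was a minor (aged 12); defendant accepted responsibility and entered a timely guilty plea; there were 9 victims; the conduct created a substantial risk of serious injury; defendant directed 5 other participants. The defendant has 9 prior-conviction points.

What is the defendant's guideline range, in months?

Base offense level for distribution of contraband: 16.
A1 applies: 16 − 3 = 13.
A3 applies: 13 + 3 = 16.
A4 applies (level before this adjustment is 16 < 20, so +1): 16 + 1 = 17.
A5 applies (level before this adjustment is 17 < 20, so +2): 17 + 2 = 19.
A6 applies: 19 + 2 = 21.
Final offense level: 21.
Criminal history: 9 prior points → Category B (8-10).
Level 21 falls in the 20-22 band.
Grid: Level 20-22 × Category B = 23-33 months.

23-33 months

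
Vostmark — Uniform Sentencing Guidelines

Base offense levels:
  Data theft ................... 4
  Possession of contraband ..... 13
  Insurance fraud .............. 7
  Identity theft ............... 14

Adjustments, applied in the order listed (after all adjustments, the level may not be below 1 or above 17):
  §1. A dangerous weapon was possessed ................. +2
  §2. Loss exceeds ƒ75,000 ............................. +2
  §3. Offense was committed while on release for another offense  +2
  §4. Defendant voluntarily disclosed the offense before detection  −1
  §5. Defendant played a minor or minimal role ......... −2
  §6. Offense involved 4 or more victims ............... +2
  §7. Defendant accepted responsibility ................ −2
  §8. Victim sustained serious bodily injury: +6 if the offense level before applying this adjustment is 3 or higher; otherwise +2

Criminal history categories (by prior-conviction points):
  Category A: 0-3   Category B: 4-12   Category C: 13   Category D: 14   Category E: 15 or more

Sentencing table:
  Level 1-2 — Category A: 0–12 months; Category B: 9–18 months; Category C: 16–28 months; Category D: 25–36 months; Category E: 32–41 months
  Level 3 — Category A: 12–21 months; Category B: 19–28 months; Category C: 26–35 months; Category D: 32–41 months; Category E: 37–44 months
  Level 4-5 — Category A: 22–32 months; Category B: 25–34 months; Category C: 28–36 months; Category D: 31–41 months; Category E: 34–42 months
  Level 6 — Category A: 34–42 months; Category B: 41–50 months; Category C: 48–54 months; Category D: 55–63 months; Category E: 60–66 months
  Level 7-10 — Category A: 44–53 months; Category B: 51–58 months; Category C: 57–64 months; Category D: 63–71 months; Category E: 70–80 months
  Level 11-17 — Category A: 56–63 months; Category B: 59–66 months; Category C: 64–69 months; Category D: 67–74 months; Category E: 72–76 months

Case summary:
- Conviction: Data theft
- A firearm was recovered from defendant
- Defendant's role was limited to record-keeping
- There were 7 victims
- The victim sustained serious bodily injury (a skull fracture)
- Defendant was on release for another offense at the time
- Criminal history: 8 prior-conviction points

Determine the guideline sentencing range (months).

Base offense level for data theft: 4.
§1 applies: 4 + 2 = 6.
§3 applies: 6 + 2 = 8.
§4 does not apply.
§5 applies: 8 − 2 = 6.
§6 applies: 6 + 2 = 8.
§7 does not apply.
§8 applies (level before this adjustment is 8 ≥ 3, so +6): 8 + 6 = 14.
Final offense level: 14.
Criminal history: 8 prior points → Category B (4-12).
Level 14 falls in the 11-17 band.
Grid: Level 11-17 × Category B = 59-66 months.

59-66 months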